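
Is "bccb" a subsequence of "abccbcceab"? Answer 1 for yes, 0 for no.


Check if "bccb" is a subsequence of "abccbcceab"
Greedy scan:
  Position 0 ('a'): no match needed
  Position 1 ('b'): matches sub[0] = 'b'
  Position 2 ('c'): matches sub[1] = 'c'
  Position 3 ('c'): matches sub[2] = 'c'
  Position 4 ('b'): matches sub[3] = 'b'
  Position 5 ('c'): no match needed
  Position 6 ('c'): no match needed
  Position 7 ('e'): no match needed
  Position 8 ('a'): no match needed
  Position 9 ('b'): no match needed
All 4 characters matched => is a subsequence

1


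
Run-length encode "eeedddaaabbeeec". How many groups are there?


Input: eeedddaaabbeeec
Scanning for consecutive runs:
  Group 1: 'e' x 3 (positions 0-2)
  Group 2: 'd' x 3 (positions 3-5)
  Group 3: 'a' x 3 (positions 6-8)
  Group 4: 'b' x 2 (positions 9-10)
  Group 5: 'e' x 3 (positions 11-13)
  Group 6: 'c' x 1 (positions 14-14)
Total groups: 6

6


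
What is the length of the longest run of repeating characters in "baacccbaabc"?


Input: "baacccbaabc"
Scanning for longest run:
  Position 1 ('a'): new char, reset run to 1
  Position 2 ('a'): continues run of 'a', length=2
  Position 3 ('c'): new char, reset run to 1
  Position 4 ('c'): continues run of 'c', length=2
  Position 5 ('c'): continues run of 'c', length=3
  Position 6 ('b'): new char, reset run to 1
  Position 7 ('a'): new char, reset run to 1
  Position 8 ('a'): continues run of 'a', length=2
  Position 9 ('b'): new char, reset run to 1
  Position 10 ('c'): new char, reset run to 1
Longest run: 'c' with length 3

3


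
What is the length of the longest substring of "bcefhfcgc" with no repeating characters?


Input: "bcefhfcgc"
Sliding window (track last position of each char):
  Position 0 ('b'): window [0,0] length 1 -- new best
  Position 1 ('c'): window [0,1] length 2 -- new best
  Position 2 ('e'): window [0,2] length 3 -- new best
  Position 3 ('f'): window [0,3] length 4 -- new best
  Position 4 ('h'): window [0,4] length 5 -- new best
  Position 5 ('f'): repeat (last at 3), move window start to 4
  Position 5 ('f'): window [4,5] length 2
  Position 6 ('c'): window [4,6] length 3
  Position 7 ('g'): window [4,7] length 4
  Position 8 ('c'): repeat (last at 6), move window start to 7
  Position 8 ('c'): window [7,8] length 2
Longest substring with no repeats: "bcefh" with length 5

5


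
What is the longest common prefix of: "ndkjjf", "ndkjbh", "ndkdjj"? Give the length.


Words: ndkjjf, ndkjbh, ndkdjj
  Position 0: all 'n' => match
  Position 1: all 'd' => match
  Position 2: all 'k' => match
  Position 3: ('j', 'j', 'd') => mismatch, stop
LCP = "ndk" (length 3)

3


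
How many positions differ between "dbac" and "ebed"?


Comparing "dbac" and "ebed" position by position:
  Position 0: 'd' vs 'e' => DIFFER
  Position 1: 'b' vs 'b' => same
  Position 2: 'a' vs 'e' => DIFFER
  Position 3: 'c' vs 'd' => DIFFER
Positions that differ: 3

3


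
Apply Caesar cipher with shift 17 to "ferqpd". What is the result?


Caesar cipher: shift "ferqpd" by 17
  'f' (pos 5) + 17 = pos 22 = 'w'
  'e' (pos 4) + 17 = pos 21 = 'v'
  'r' (pos 17) + 17 = pos 8 = 'i'
  'q' (pos 16) + 17 = pos 7 = 'h'
  'p' (pos 15) + 17 = pos 6 = 'g'
  'd' (pos 3) + 17 = pos 20 = 'u'
Result: wvihgu

wvihgu


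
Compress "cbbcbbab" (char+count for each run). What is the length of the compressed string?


Input: cbbcbbab
Runs:
  'c' x 1 => "c1"
  'b' x 2 => "b2"
  'c' x 1 => "c1"
  'b' x 2 => "b2"
  'a' x 1 => "a1"
  'b' x 1 => "b1"
Compressed: "c1b2c1b2a1b1"
Compressed length: 12

12


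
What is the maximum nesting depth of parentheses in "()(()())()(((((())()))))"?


Input: "()(()())()(((((())()))))"
Tracking depth:
  Position 0 '(': depth becomes 1
  Position 1 ')': depth becomes 0
  Position 2 '(': depth becomes 1
  Position 3 '(': depth becomes 2
  Position 4 ')': depth becomes 1
  Position 5 '(': depth becomes 2
  Position 6 ')': depth becomes 1
  Position 7 ')': depth becomes 0
  Position 8 '(': depth becomes 1
  Position 9 ')': depth becomes 0
  Position 10 '(': depth becomes 1
  Position 11 '(': depth becomes 2
  Position 12 '(': depth becomes 3
  Position 13 '(': depth becomes 4
  Position 14 '(': depth becomes 5
  Position 15 '(': depth becomes 6
  Position 16 ')': depth becomes 5
  Position 17 ')': depth becomes 4
  Position 18 '(': depth becomes 5
  Position 19 ')': depth becomes 4
  Position 20 ')': depth becomes 3
  Position 21 ')': depth becomes 2
  Position 22 ')': depth becomes 1
  Position 23 ')': depth becomes 0
Maximum depth reached: 6

6


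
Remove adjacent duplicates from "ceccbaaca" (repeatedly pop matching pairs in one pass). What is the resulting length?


Input: ceccbaaca
Stack-based adjacent duplicate removal:
  Read 'c': push. Stack: c
  Read 'e': push. Stack: ce
  Read 'c': push. Stack: cec
  Read 'c': matches stack top 'c' => pop. Stack: ce
  Read 'b': push. Stack: ceb
  Read 'a': push. Stack: ceba
  Read 'a': matches stack top 'a' => pop. Stack: ceb
  Read 'c': push. Stack: cebc
  Read 'a': push. Stack: cebca
Final stack: "cebca" (length 5)

5


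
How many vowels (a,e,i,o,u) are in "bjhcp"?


Input: bjhcp
Checking each character:
  'b' at position 0: consonant
  'j' at position 1: consonant
  'h' at position 2: consonant
  'c' at position 3: consonant
  'p' at position 4: consonant
Total vowels: 0

0


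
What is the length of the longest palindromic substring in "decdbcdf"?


Input: "decdbcdf"
Checking substrings for palindromes:
  No multi-char palindromic substrings found
Longest palindromic substring: "d" with length 1

1


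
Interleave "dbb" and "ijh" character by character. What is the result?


Interleaving "dbb" and "ijh":
  Position 0: 'd' from first, 'i' from second => "di"
  Position 1: 'b' from first, 'j' from second => "bj"
  Position 2: 'b' from first, 'h' from second => "bh"
Result: dibjbh

dibjbh


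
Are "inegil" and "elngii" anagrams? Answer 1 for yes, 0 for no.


Strings: "inegil", "elngii"
Sorted first:  egiiln
Sorted second: egiiln
Sorted forms match => anagrams

1


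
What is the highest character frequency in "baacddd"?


Input: baacddd
Character counts:
  'a': 2
  'b': 1
  'c': 1
  'd': 3
Maximum frequency: 3

3


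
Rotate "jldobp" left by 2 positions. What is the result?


Input: "jldobp", rotate left by 2
First 2 characters: "jl"
Remaining characters: "dobp"
Concatenate remaining + first: "dobp" + "jl" = "dobpjl"

dobpjl


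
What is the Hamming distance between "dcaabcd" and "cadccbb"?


Comparing "dcaabcd" and "cadccbb" position by position:
  Position 0: 'd' vs 'c' => differ
  Position 1: 'c' vs 'a' => differ
  Position 2: 'a' vs 'd' => differ
  Position 3: 'a' vs 'c' => differ
  Position 4: 'b' vs 'c' => differ
  Position 5: 'c' vs 'b' => differ
  Position 6: 'd' vs 'b' => differ
Total differences (Hamming distance): 7

7


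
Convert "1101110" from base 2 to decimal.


Input: "1101110" in base 2
Positional expansion:
  Digit '1' (value 1) x 2^6 = 64
  Digit '1' (value 1) x 2^5 = 32
  Digit '0' (value 0) x 2^4 = 0
  Digit '1' (value 1) x 2^3 = 8
  Digit '1' (value 1) x 2^2 = 4
  Digit '1' (value 1) x 2^1 = 2
  Digit '0' (value 0) x 2^0 = 0
Sum = 110

110


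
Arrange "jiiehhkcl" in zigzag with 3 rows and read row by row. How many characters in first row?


Zigzag "jiiehhkcl" into 3 rows:
Placing characters:
  'j' => row 0
  'i' => row 1
  'i' => row 2
  'e' => row 1
  'h' => row 0
  'h' => row 1
  'k' => row 2
  'c' => row 1
  'l' => row 0
Rows:
  Row 0: "jhl"
  Row 1: "iehc"
  Row 2: "ik"
First row length: 3

3


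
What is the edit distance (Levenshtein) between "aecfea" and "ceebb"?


Computing edit distance: "aecfea" -> "ceebb"
DP table:
           c    e    e    b    b
      0    1    2    3    4    5
  a   1    1    2    3    4    5
  e   2    2    1    2    3    4
  c   3    2    2    2    3    4
  f   4    3    3    3    3    4
  e   5    4    3    3    4    4
  a   6    5    4    4    4    5
Edit distance = dp[6][5] = 5

5


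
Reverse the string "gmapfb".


Input: gmapfb
Reading characters right to left:
  Position 5: 'b'
  Position 4: 'f'
  Position 3: 'p'
  Position 2: 'a'
  Position 1: 'm'
  Position 0: 'g'
Reversed: bfpamg

bfpamg


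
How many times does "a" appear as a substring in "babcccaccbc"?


Searching for "a" in "babcccaccbc"
Scanning each position:
  Position 0: "b" => no
  Position 1: "a" => MATCH
  Position 2: "b" => no
  Position 3: "c" => no
  Position 4: "c" => no
  Position 5: "c" => no
  Position 6: "a" => MATCH
  Position 7: "c" => no
  Position 8: "c" => no
  Position 9: "b" => no
  Position 10: "c" => no
Total occurrences: 2

2


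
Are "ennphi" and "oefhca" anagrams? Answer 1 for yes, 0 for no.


Strings: "ennphi", "oefhca"
Sorted first:  ehinnp
Sorted second: acefho
Differ at position 0: 'e' vs 'a' => not anagrams

0


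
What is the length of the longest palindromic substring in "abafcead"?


Input: "abafcead"
Checking substrings for palindromes:
  [0:3] "aba" (len 3) => palindrome
Longest palindromic substring: "aba" with length 3

3


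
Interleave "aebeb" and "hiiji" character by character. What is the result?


Interleaving "aebeb" and "hiiji":
  Position 0: 'a' from first, 'h' from second => "ah"
  Position 1: 'e' from first, 'i' from second => "ei"
  Position 2: 'b' from first, 'i' from second => "bi"
  Position 3: 'e' from first, 'j' from second => "ej"
  Position 4: 'b' from first, 'i' from second => "bi"
Result: aheibiejbi

aheibiejbi


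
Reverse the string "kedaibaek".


Input: kedaibaek
Reading characters right to left:
  Position 8: 'k'
  Position 7: 'e'
  Position 6: 'a'
  Position 5: 'b'
  Position 4: 'i'
  Position 3: 'a'
  Position 2: 'd'
  Position 1: 'e'
  Position 0: 'k'
Reversed: keabiadek

keabiadek


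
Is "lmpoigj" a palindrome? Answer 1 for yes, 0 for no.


Input: lmpoigj
Reversed: jgiopml
  Compare pos 0 ('l') with pos 6 ('j'): MISMATCH
  Compare pos 1 ('m') with pos 5 ('g'): MISMATCH
  Compare pos 2 ('p') with pos 4 ('i'): MISMATCH
Result: not a palindrome

0


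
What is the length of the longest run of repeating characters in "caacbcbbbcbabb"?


Input: "caacbcbbbcbabb"
Scanning for longest run:
  Position 1 ('a'): new char, reset run to 1
  Position 2 ('a'): continues run of 'a', length=2
  Position 3 ('c'): new char, reset run to 1
  Position 4 ('b'): new char, reset run to 1
  Position 5 ('c'): new char, reset run to 1
  Position 6 ('b'): new char, reset run to 1
  Position 7 ('b'): continues run of 'b', length=2
  Position 8 ('b'): continues run of 'b', length=3
  Position 9 ('c'): new char, reset run to 1
  Position 10 ('b'): new char, reset run to 1
  Position 11 ('a'): new char, reset run to 1
  Position 12 ('b'): new char, reset run to 1
  Position 13 ('b'): continues run of 'b', length=2
Longest run: 'b' with length 3

3


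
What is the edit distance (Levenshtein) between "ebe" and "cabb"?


Computing edit distance: "ebe" -> "cabb"
DP table:
           c    a    b    b
      0    1    2    3    4
  e   1    1    2    3    4
  b   2    2    2    2    3
  e   3    3    3    3    3
Edit distance = dp[3][4] = 3

3


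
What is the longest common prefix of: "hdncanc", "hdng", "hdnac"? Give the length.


Words: hdncanc, hdng, hdnac
  Position 0: all 'h' => match
  Position 1: all 'd' => match
  Position 2: all 'n' => match
  Position 3: ('c', 'g', 'a') => mismatch, stop
LCP = "hdn" (length 3)

3


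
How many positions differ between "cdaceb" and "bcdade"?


Comparing "cdaceb" and "bcdade" position by position:
  Position 0: 'c' vs 'b' => DIFFER
  Position 1: 'd' vs 'c' => DIFFER
  Position 2: 'a' vs 'd' => DIFFER
  Position 3: 'c' vs 'a' => DIFFER
  Position 4: 'e' vs 'd' => DIFFER
  Position 5: 'b' vs 'e' => DIFFER
Positions that differ: 6

6


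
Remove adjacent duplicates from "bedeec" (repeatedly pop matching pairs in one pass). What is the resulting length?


Input: bedeec
Stack-based adjacent duplicate removal:
  Read 'b': push. Stack: b
  Read 'e': push. Stack: be
  Read 'd': push. Stack: bed
  Read 'e': push. Stack: bede
  Read 'e': matches stack top 'e' => pop. Stack: bed
  Read 'c': push. Stack: bedc
Final stack: "bedc" (length 4)

4


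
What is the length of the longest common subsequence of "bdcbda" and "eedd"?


LCS of "bdcbda" and "eedd"
DP table:
           e    e    d    d
      0    0    0    0    0
  b   0    0    0    0    0
  d   0    0    0    1    1
  c   0    0    0    1    1
  b   0    0    0    1    1
  d   0    0    0    1    2
  a   0    0    0    1    2
LCS length = dp[6][4] = 2

2


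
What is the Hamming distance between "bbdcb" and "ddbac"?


Comparing "bbdcb" and "ddbac" position by position:
  Position 0: 'b' vs 'd' => differ
  Position 1: 'b' vs 'd' => differ
  Position 2: 'd' vs 'b' => differ
  Position 3: 'c' vs 'a' => differ
  Position 4: 'b' vs 'c' => differ
Total differences (Hamming distance): 5

5


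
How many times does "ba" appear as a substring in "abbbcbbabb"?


Searching for "ba" in "abbbcbbabb"
Scanning each position:
  Position 0: "ab" => no
  Position 1: "bb" => no
  Position 2: "bb" => no
  Position 3: "bc" => no
  Position 4: "cb" => no
  Position 5: "bb" => no
  Position 6: "ba" => MATCH
  Position 7: "ab" => no
  Position 8: "bb" => no
Total occurrences: 1

1


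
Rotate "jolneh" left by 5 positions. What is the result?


Input: "jolneh", rotate left by 5
First 5 characters: "jolne"
Remaining characters: "h"
Concatenate remaining + first: "h" + "jolne" = "hjolne"

hjolne


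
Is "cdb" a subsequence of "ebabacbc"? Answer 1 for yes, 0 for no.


Check if "cdb" is a subsequence of "ebabacbc"
Greedy scan:
  Position 0 ('e'): no match needed
  Position 1 ('b'): no match needed
  Position 2 ('a'): no match needed
  Position 3 ('b'): no match needed
  Position 4 ('a'): no match needed
  Position 5 ('c'): matches sub[0] = 'c'
  Position 6 ('b'): no match needed
  Position 7 ('c'): no match needed
Only matched 1/3 characters => not a subsequence

0


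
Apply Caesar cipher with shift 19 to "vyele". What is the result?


Caesar cipher: shift "vyele" by 19
  'v' (pos 21) + 19 = pos 14 = 'o'
  'y' (pos 24) + 19 = pos 17 = 'r'
  'e' (pos 4) + 19 = pos 23 = 'x'
  'l' (pos 11) + 19 = pos 4 = 'e'
  'e' (pos 4) + 19 = pos 23 = 'x'
Result: orxex

orxex


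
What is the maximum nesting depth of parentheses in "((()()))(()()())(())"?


Input: "((()()))(()()())(())"
Tracking depth:
  Position 0 '(': depth becomes 1
  Position 1 '(': depth becomes 2
  Position 2 '(': depth becomes 3
  Position 3 ')': depth becomes 2
  Position 4 '(': depth becomes 3
  Position 5 ')': depth becomes 2
  Position 6 ')': depth becomes 1
  Position 7 ')': depth becomes 0
  Position 8 '(': depth becomes 1
  Position 9 '(': depth becomes 2
  Position 10 ')': depth becomes 1
  Position 11 '(': depth becomes 2
  Position 12 ')': depth becomes 1
  Position 13 '(': depth becomes 2
  Position 14 ')': depth becomes 1
  Position 15 ')': depth becomes 0
  Position 16 '(': depth becomes 1
  Position 17 '(': depth becomes 2
  Position 18 ')': depth becomes 1
  Position 19 ')': depth becomes 0
Maximum depth reached: 3

3


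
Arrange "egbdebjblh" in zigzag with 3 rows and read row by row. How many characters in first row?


Zigzag "egbdebjblh" into 3 rows:
Placing characters:
  'e' => row 0
  'g' => row 1
  'b' => row 2
  'd' => row 1
  'e' => row 0
  'b' => row 1
  'j' => row 2
  'b' => row 1
  'l' => row 0
  'h' => row 1
Rows:
  Row 0: "eel"
  Row 1: "gdbbh"
  Row 2: "bj"
First row length: 3

3


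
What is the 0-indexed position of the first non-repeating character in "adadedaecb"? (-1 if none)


Input: adadedaecb
Character frequencies:
  'a': 3
  'b': 1
  'c': 1
  'd': 3
  'e': 2
Scanning left to right for freq == 1:
  Position 0 ('a'): freq=3, skip
  Position 1 ('d'): freq=3, skip
  Position 2 ('a'): freq=3, skip
  Position 3 ('d'): freq=3, skip
  Position 4 ('e'): freq=2, skip
  Position 5 ('d'): freq=3, skip
  Position 6 ('a'): freq=3, skip
  Position 7 ('e'): freq=2, skip
  Position 8 ('c'): unique! => answer = 8

8


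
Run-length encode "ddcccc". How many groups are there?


Input: ddcccc
Scanning for consecutive runs:
  Group 1: 'd' x 2 (positions 0-1)
  Group 2: 'c' x 4 (positions 2-5)
Total groups: 2

2


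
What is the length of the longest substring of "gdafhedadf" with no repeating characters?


Input: "gdafhedadf"
Sliding window (track last position of each char):
  Position 0 ('g'): window [0,0] length 1 -- new best
  Position 1 ('d'): window [0,1] length 2 -- new best
  Position 2 ('a'): window [0,2] length 3 -- new best
  Position 3 ('f'): window [0,3] length 4 -- new best
  Position 4 ('h'): window [0,4] length 5 -- new best
  Position 5 ('e'): window [0,5] length 6 -- new best
  Position 6 ('d'): repeat (last at 1), move window start to 2
  Position 6 ('d'): window [2,6] length 5
  Position 7 ('a'): repeat (last at 2), move window start to 3
  Position 7 ('a'): window [3,7] length 5
  Position 8 ('d'): repeat (last at 6), move window start to 7
  Position 8 ('d'): window [7,8] length 2
  Position 9 ('f'): window [7,9] length 3
Longest substring with no repeats: "gdafhe" with length 6

6


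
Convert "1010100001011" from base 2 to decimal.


Input: "1010100001011" in base 2
Positional expansion:
  Digit '1' (value 1) x 2^12 = 4096
  Digit '0' (value 0) x 2^11 = 0
  Digit '1' (value 1) x 2^10 = 1024
  Digit '0' (value 0) x 2^9 = 0
  Digit '1' (value 1) x 2^8 = 256
  Digit '0' (value 0) x 2^7 = 0
  Digit '0' (value 0) x 2^6 = 0
  Digit '0' (value 0) x 2^5 = 0
  Digit '0' (value 0) x 2^4 = 0
  Digit '1' (value 1) x 2^3 = 8
  Digit '0' (value 0) x 2^2 = 0
  Digit '1' (value 1) x 2^1 = 2
  Digit '1' (value 1) x 2^0 = 1
Sum = 5387

5387


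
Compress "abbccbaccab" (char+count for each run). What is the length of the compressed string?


Input: abbccbaccab
Runs:
  'a' x 1 => "a1"
  'b' x 2 => "b2"
  'c' x 2 => "c2"
  'b' x 1 => "b1"
  'a' x 1 => "a1"
  'c' x 2 => "c2"
  'a' x 1 => "a1"
  'b' x 1 => "b1"
Compressed: "a1b2c2b1a1c2a1b1"
Compressed length: 16

16


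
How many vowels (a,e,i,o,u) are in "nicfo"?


Input: nicfo
Checking each character:
  'n' at position 0: consonant
  'i' at position 1: vowel (running total: 1)
  'c' at position 2: consonant
  'f' at position 3: consonant
  'o' at position 4: vowel (running total: 2)
Total vowels: 2

2


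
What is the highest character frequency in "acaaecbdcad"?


Input: acaaecbdcad
Character counts:
  'a': 4
  'b': 1
  'c': 3
  'd': 2
  'e': 1
Maximum frequency: 4

4


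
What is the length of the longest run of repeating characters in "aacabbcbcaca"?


Input: "aacabbcbcaca"
Scanning for longest run:
  Position 1 ('a'): continues run of 'a', length=2
  Position 2 ('c'): new char, reset run to 1
  Position 3 ('a'): new char, reset run to 1
  Position 4 ('b'): new char, reset run to 1
  Position 5 ('b'): continues run of 'b', length=2
  Position 6 ('c'): new char, reset run to 1
  Position 7 ('b'): new char, reset run to 1
  Position 8 ('c'): new char, reset run to 1
  Position 9 ('a'): new char, reset run to 1
  Position 10 ('c'): new char, reset run to 1
  Position 11 ('a'): new char, reset run to 1
Longest run: 'a' with length 2

2


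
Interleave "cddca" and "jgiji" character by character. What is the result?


Interleaving "cddca" and "jgiji":
  Position 0: 'c' from first, 'j' from second => "cj"
  Position 1: 'd' from first, 'g' from second => "dg"
  Position 2: 'd' from first, 'i' from second => "di"
  Position 3: 'c' from first, 'j' from second => "cj"
  Position 4: 'a' from first, 'i' from second => "ai"
Result: cjdgdicjai

cjdgdicjai


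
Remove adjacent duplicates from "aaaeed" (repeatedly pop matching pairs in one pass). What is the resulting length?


Input: aaaeed
Stack-based adjacent duplicate removal:
  Read 'a': push. Stack: a
  Read 'a': matches stack top 'a' => pop. Stack: (empty)
  Read 'a': push. Stack: a
  Read 'e': push. Stack: ae
  Read 'e': matches stack top 'e' => pop. Stack: a
  Read 'd': push. Stack: ad
Final stack: "ad" (length 2)

2


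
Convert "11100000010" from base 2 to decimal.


Input: "11100000010" in base 2
Positional expansion:
  Digit '1' (value 1) x 2^10 = 1024
  Digit '1' (value 1) x 2^9 = 512
  Digit '1' (value 1) x 2^8 = 256
  Digit '0' (value 0) x 2^7 = 0
  Digit '0' (value 0) x 2^6 = 0
  Digit '0' (value 0) x 2^5 = 0
  Digit '0' (value 0) x 2^4 = 0
  Digit '0' (value 0) x 2^3 = 0
  Digit '0' (value 0) x 2^2 = 0
  Digit '1' (value 1) x 2^1 = 2
  Digit '0' (value 0) x 2^0 = 0
Sum = 1794

1794


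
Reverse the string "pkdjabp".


Input: pkdjabp
Reading characters right to left:
  Position 6: 'p'
  Position 5: 'b'
  Position 4: 'a'
  Position 3: 'j'
  Position 2: 'd'
  Position 1: 'k'
  Position 0: 'p'
Reversed: pbajdkp

pbajdkp


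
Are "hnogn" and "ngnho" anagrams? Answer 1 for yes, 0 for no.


Strings: "hnogn", "ngnho"
Sorted first:  ghnno
Sorted second: ghnno
Sorted forms match => anagrams

1


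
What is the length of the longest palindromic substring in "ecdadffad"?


Input: "ecdadffad"
Checking substrings for palindromes:
  [2:5] "dad" (len 3) => palindrome
  [5:7] "ff" (len 2) => palindrome
Longest palindromic substring: "dad" with length 3

3


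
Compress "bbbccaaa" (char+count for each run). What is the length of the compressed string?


Input: bbbccaaa
Runs:
  'b' x 3 => "b3"
  'c' x 2 => "c2"
  'a' x 3 => "a3"
Compressed: "b3c2a3"
Compressed length: 6

6


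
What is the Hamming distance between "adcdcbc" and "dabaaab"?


Comparing "adcdcbc" and "dabaaab" position by position:
  Position 0: 'a' vs 'd' => differ
  Position 1: 'd' vs 'a' => differ
  Position 2: 'c' vs 'b' => differ
  Position 3: 'd' vs 'a' => differ
  Position 4: 'c' vs 'a' => differ
  Position 5: 'b' vs 'a' => differ
  Position 6: 'c' vs 'b' => differ
Total differences (Hamming distance): 7

7


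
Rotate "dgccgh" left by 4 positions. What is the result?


Input: "dgccgh", rotate left by 4
First 4 characters: "dgcc"
Remaining characters: "gh"
Concatenate remaining + first: "gh" + "dgcc" = "ghdgcc"

ghdgcc


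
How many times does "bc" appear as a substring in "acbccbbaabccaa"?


Searching for "bc" in "acbccbbaabccaa"
Scanning each position:
  Position 0: "ac" => no
  Position 1: "cb" => no
  Position 2: "bc" => MATCH
  Position 3: "cc" => no
  Position 4: "cb" => no
  Position 5: "bb" => no
  Position 6: "ba" => no
  Position 7: "aa" => no
  Position 8: "ab" => no
  Position 9: "bc" => MATCH
  Position 10: "cc" => no
  Position 11: "ca" => no
  Position 12: "aa" => no
Total occurrences: 2

2


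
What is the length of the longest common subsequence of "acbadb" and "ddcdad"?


LCS of "acbadb" and "ddcdad"
DP table:
           d    d    c    d    a    d
      0    0    0    0    0    0    0
  a   0    0    0    0    0    1    1
  c   0    0    0    1    1    1    1
  b   0    0    0    1    1    1    1
  a   0    0    0    1    1    2    2
  d   0    1    1    1    2    2    3
  b   0    1    1    1    2    2    3
LCS length = dp[6][6] = 3

3


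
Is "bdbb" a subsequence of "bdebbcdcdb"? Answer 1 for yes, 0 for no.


Check if "bdbb" is a subsequence of "bdebbcdcdb"
Greedy scan:
  Position 0 ('b'): matches sub[0] = 'b'
  Position 1 ('d'): matches sub[1] = 'd'
  Position 2 ('e'): no match needed
  Position 3 ('b'): matches sub[2] = 'b'
  Position 4 ('b'): matches sub[3] = 'b'
  Position 5 ('c'): no match needed
  Position 6 ('d'): no match needed
  Position 7 ('c'): no match needed
  Position 8 ('d'): no match needed
  Position 9 ('b'): no match needed
All 4 characters matched => is a subsequence

1


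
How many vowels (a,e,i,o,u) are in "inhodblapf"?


Input: inhodblapf
Checking each character:
  'i' at position 0: vowel (running total: 1)
  'n' at position 1: consonant
  'h' at position 2: consonant
  'o' at position 3: vowel (running total: 2)
  'd' at position 4: consonant
  'b' at position 5: consonant
  'l' at position 6: consonant
  'a' at position 7: vowel (running total: 3)
  'p' at position 8: consonant
  'f' at position 9: consonant
Total vowels: 3

3


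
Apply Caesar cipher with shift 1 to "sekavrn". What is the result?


Caesar cipher: shift "sekavrn" by 1
  's' (pos 18) + 1 = pos 19 = 't'
  'e' (pos 4) + 1 = pos 5 = 'f'
  'k' (pos 10) + 1 = pos 11 = 'l'
  'a' (pos 0) + 1 = pos 1 = 'b'
  'v' (pos 21) + 1 = pos 22 = 'w'
  'r' (pos 17) + 1 = pos 18 = 's'
  'n' (pos 13) + 1 = pos 14 = 'o'
Result: tflbwso

tflbwso


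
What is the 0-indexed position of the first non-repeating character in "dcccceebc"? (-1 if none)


Input: dcccceebc
Character frequencies:
  'b': 1
  'c': 5
  'd': 1
  'e': 2
Scanning left to right for freq == 1:
  Position 0 ('d'): unique! => answer = 0

0


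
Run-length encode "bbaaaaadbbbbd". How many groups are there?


Input: bbaaaaadbbbbd
Scanning for consecutive runs:
  Group 1: 'b' x 2 (positions 0-1)
  Group 2: 'a' x 5 (positions 2-6)
  Group 3: 'd' x 1 (positions 7-7)
  Group 4: 'b' x 4 (positions 8-11)
  Group 5: 'd' x 1 (positions 12-12)
Total groups: 5

5


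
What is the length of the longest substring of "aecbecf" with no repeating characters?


Input: "aecbecf"
Sliding window (track last position of each char):
  Position 0 ('a'): window [0,0] length 1 -- new best
  Position 1 ('e'): window [0,1] length 2 -- new best
  Position 2 ('c'): window [0,2] length 3 -- new best
  Position 3 ('b'): window [0,3] length 4 -- new best
  Position 4 ('e'): repeat (last at 1), move window start to 2
  Position 4 ('e'): window [2,4] length 3
  Position 5 ('c'): repeat (last at 2), move window start to 3
  Position 5 ('c'): window [3,5] length 3
  Position 6 ('f'): window [3,6] length 4
Longest substring with no repeats: "aecb" with length 4

4


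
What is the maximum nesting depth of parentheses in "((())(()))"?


Input: "((())(()))"
Tracking depth:
  Position 0 '(': depth becomes 1
  Position 1 '(': depth becomes 2
  Position 2 '(': depth becomes 3
  Position 3 ')': depth becomes 2
  Position 4 ')': depth becomes 1
  Position 5 '(': depth becomes 2
  Position 6 '(': depth becomes 3
  Position 7 ')': depth becomes 2
  Position 8 ')': depth becomes 1
  Position 9 ')': depth becomes 0
Maximum depth reached: 3

3


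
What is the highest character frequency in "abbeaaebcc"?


Input: abbeaaebcc
Character counts:
  'a': 3
  'b': 3
  'c': 2
  'e': 2
Maximum frequency: 3

3


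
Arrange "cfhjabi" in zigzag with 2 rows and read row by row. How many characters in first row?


Zigzag "cfhjabi" into 2 rows:
Placing characters:
  'c' => row 0
  'f' => row 1
  'h' => row 0
  'j' => row 1
  'a' => row 0
  'b' => row 1
  'i' => row 0
Rows:
  Row 0: "chai"
  Row 1: "fjb"
First row length: 4

4


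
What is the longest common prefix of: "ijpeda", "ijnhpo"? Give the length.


Words: ijpeda, ijnhpo
  Position 0: all 'i' => match
  Position 1: all 'j' => match
  Position 2: ('p', 'n') => mismatch, stop
LCP = "ij" (length 2)

2


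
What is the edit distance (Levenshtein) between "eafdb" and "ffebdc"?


Computing edit distance: "eafdb" -> "ffebdc"
DP table:
           f    f    e    b    d    c
      0    1    2    3    4    5    6
  e   1    1    2    2    3    4    5
  a   2    2    2    3    3    4    5
  f   3    2    2    3    4    4    5
  d   4    3    3    3    4    4    5
  b   5    4    4    4    3    4    5
Edit distance = dp[5][6] = 5

5


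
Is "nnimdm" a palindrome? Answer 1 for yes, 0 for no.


Input: nnimdm
Reversed: mdminn
  Compare pos 0 ('n') with pos 5 ('m'): MISMATCH
  Compare pos 1 ('n') with pos 4 ('d'): MISMATCH
  Compare pos 2 ('i') with pos 3 ('m'): MISMATCH
Result: not a palindrome

0


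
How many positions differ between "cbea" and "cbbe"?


Comparing "cbea" and "cbbe" position by position:
  Position 0: 'c' vs 'c' => same
  Position 1: 'b' vs 'b' => same
  Position 2: 'e' vs 'b' => DIFFER
  Position 3: 'a' vs 'e' => DIFFER
Positions that differ: 2

2


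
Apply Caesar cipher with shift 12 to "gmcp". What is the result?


Caesar cipher: shift "gmcp" by 12
  'g' (pos 6) + 12 = pos 18 = 's'
  'm' (pos 12) + 12 = pos 24 = 'y'
  'c' (pos 2) + 12 = pos 14 = 'o'
  'p' (pos 15) + 12 = pos 1 = 'b'
Result: syob

syob


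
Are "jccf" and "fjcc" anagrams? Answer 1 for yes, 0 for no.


Strings: "jccf", "fjcc"
Sorted first:  ccfj
Sorted second: ccfj
Sorted forms match => anagrams

1


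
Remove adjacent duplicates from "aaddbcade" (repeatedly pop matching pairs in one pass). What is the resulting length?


Input: aaddbcade
Stack-based adjacent duplicate removal:
  Read 'a': push. Stack: a
  Read 'a': matches stack top 'a' => pop. Stack: (empty)
  Read 'd': push. Stack: d
  Read 'd': matches stack top 'd' => pop. Stack: (empty)
  Read 'b': push. Stack: b
  Read 'c': push. Stack: bc
  Read 'a': push. Stack: bca
  Read 'd': push. Stack: bcad
  Read 'e': push. Stack: bcade
Final stack: "bcade" (length 5)

5


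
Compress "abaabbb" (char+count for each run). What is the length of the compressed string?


Input: abaabbb
Runs:
  'a' x 1 => "a1"
  'b' x 1 => "b1"
  'a' x 2 => "a2"
  'b' x 3 => "b3"
Compressed: "a1b1a2b3"
Compressed length: 8

8


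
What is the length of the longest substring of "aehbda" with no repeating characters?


Input: "aehbda"
Sliding window (track last position of each char):
  Position 0 ('a'): window [0,0] length 1 -- new best
  Position 1 ('e'): window [0,1] length 2 -- new best
  Position 2 ('h'): window [0,2] length 3 -- new best
  Position 3 ('b'): window [0,3] length 4 -- new best
  Position 4 ('d'): window [0,4] length 5 -- new best
  Position 5 ('a'): repeat (last at 0), move window start to 1
  Position 5 ('a'): window [1,5] length 5
Longest substring with no repeats: "aehbd" with length 5

5


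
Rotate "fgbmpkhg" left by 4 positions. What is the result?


Input: "fgbmpkhg", rotate left by 4
First 4 characters: "fgbm"
Remaining characters: "pkhg"
Concatenate remaining + first: "pkhg" + "fgbm" = "pkhgfgbm"

pkhgfgbm


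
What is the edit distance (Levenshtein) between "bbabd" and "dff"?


Computing edit distance: "bbabd" -> "dff"
DP table:
           d    f    f
      0    1    2    3
  b   1    1    2    3
  b   2    2    2    3
  a   3    3    3    3
  b   4    4    4    4
  d   5    4    5    5
Edit distance = dp[5][3] = 5

5


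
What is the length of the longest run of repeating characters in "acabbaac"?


Input: "acabbaac"
Scanning for longest run:
  Position 1 ('c'): new char, reset run to 1
  Position 2 ('a'): new char, reset run to 1
  Position 3 ('b'): new char, reset run to 1
  Position 4 ('b'): continues run of 'b', length=2
  Position 5 ('a'): new char, reset run to 1
  Position 6 ('a'): continues run of 'a', length=2
  Position 7 ('c'): new char, reset run to 1
Longest run: 'b' with length 2

2


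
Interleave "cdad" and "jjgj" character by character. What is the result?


Interleaving "cdad" and "jjgj":
  Position 0: 'c' from first, 'j' from second => "cj"
  Position 1: 'd' from first, 'j' from second => "dj"
  Position 2: 'a' from first, 'g' from second => "ag"
  Position 3: 'd' from first, 'j' from second => "dj"
Result: cjdjagdj

cjdjagdj


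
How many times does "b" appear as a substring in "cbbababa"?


Searching for "b" in "cbbababa"
Scanning each position:
  Position 0: "c" => no
  Position 1: "b" => MATCH
  Position 2: "b" => MATCH
  Position 3: "a" => no
  Position 4: "b" => MATCH
  Position 5: "a" => no
  Position 6: "b" => MATCH
  Position 7: "a" => no
Total occurrences: 4

4


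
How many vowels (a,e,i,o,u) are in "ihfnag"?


Input: ihfnag
Checking each character:
  'i' at position 0: vowel (running total: 1)
  'h' at position 1: consonant
  'f' at position 2: consonant
  'n' at position 3: consonant
  'a' at position 4: vowel (running total: 2)
  'g' at position 5: consonant
Total vowels: 2

2


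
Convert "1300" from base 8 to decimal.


Input: "1300" in base 8
Positional expansion:
  Digit '1' (value 1) x 8^3 = 512
  Digit '3' (value 3) x 8^2 = 192
  Digit '0' (value 0) x 8^1 = 0
  Digit '0' (value 0) x 8^0 = 0
Sum = 704

704


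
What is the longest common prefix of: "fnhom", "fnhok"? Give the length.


Words: fnhom, fnhok
  Position 0: all 'f' => match
  Position 1: all 'n' => match
  Position 2: all 'h' => match
  Position 3: all 'o' => match
  Position 4: ('m', 'k') => mismatch, stop
LCP = "fnho" (length 4)

4


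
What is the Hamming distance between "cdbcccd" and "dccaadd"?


Comparing "cdbcccd" and "dccaadd" position by position:
  Position 0: 'c' vs 'd' => differ
  Position 1: 'd' vs 'c' => differ
  Position 2: 'b' vs 'c' => differ
  Position 3: 'c' vs 'a' => differ
  Position 4: 'c' vs 'a' => differ
  Position 5: 'c' vs 'd' => differ
  Position 6: 'd' vs 'd' => same
Total differences (Hamming distance): 6

6


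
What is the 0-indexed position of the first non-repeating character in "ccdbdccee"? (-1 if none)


Input: ccdbdccee
Character frequencies:
  'b': 1
  'c': 4
  'd': 2
  'e': 2
Scanning left to right for freq == 1:
  Position 0 ('c'): freq=4, skip
  Position 1 ('c'): freq=4, skip
  Position 2 ('d'): freq=2, skip
  Position 3 ('b'): unique! => answer = 3

3


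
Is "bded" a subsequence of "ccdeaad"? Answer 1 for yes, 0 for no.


Check if "bded" is a subsequence of "ccdeaad"
Greedy scan:
  Position 0 ('c'): no match needed
  Position 1 ('c'): no match needed
  Position 2 ('d'): no match needed
  Position 3 ('e'): no match needed
  Position 4 ('a'): no match needed
  Position 5 ('a'): no match needed
  Position 6 ('d'): no match needed
Only matched 0/4 characters => not a subsequence

0


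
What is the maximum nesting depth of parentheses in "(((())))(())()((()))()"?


Input: "(((())))(())()((()))()"
Tracking depth:
  Position 0 '(': depth becomes 1
  Position 1 '(': depth becomes 2
  Position 2 '(': depth becomes 3
  Position 3 '(': depth becomes 4
  Position 4 ')': depth becomes 3
  Position 5 ')': depth becomes 2
  Position 6 ')': depth becomes 1
  Position 7 ')': depth becomes 0
  Position 8 '(': depth becomes 1
  Position 9 '(': depth becomes 2
  Position 10 ')': depth becomes 1
  Position 11 ')': depth becomes 0
  Position 12 '(': depth becomes 1
  Position 13 ')': depth becomes 0
  Position 14 '(': depth becomes 1
  Position 15 '(': depth becomes 2
  Position 16 '(': depth becomes 3
  Position 17 ')': depth becomes 2
  Position 18 ')': depth becomes 1
  Position 19 ')': depth becomes 0
  Position 20 '(': depth becomes 1
  Position 21 ')': depth becomes 0
Maximum depth reached: 4

4


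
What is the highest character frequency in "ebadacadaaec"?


Input: ebadacadaaec
Character counts:
  'a': 5
  'b': 1
  'c': 2
  'd': 2
  'e': 2
Maximum frequency: 5

5


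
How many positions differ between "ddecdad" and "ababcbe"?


Comparing "ddecdad" and "ababcbe" position by position:
  Position 0: 'd' vs 'a' => DIFFER
  Position 1: 'd' vs 'b' => DIFFER
  Position 2: 'e' vs 'a' => DIFFER
  Position 3: 'c' vs 'b' => DIFFER
  Position 4: 'd' vs 'c' => DIFFER
  Position 5: 'a' vs 'b' => DIFFER
  Position 6: 'd' vs 'e' => DIFFER
Positions that differ: 7

7


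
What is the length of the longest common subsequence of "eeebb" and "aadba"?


LCS of "eeebb" and "aadba"
DP table:
           a    a    d    b    a
      0    0    0    0    0    0
  e   0    0    0    0    0    0
  e   0    0    0    0    0    0
  e   0    0    0    0    0    0
  b   0    0    0    0    1    1
  b   0    0    0    0    1    1
LCS length = dp[5][5] = 1

1


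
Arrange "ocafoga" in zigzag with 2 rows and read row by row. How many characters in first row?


Zigzag "ocafoga" into 2 rows:
Placing characters:
  'o' => row 0
  'c' => row 1
  'a' => row 0
  'f' => row 1
  'o' => row 0
  'g' => row 1
  'a' => row 0
Rows:
  Row 0: "oaoa"
  Row 1: "cfg"
First row length: 4

4


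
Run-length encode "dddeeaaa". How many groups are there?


Input: dddeeaaa
Scanning for consecutive runs:
  Group 1: 'd' x 3 (positions 0-2)
  Group 2: 'e' x 2 (positions 3-4)
  Group 3: 'a' x 3 (positions 5-7)
Total groups: 3

3


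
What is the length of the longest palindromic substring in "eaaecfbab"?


Input: "eaaecfbab"
Checking substrings for palindromes:
  [0:4] "eaae" (len 4) => palindrome
  [6:9] "bab" (len 3) => palindrome
  [1:3] "aa" (len 2) => palindrome
Longest palindromic substring: "eaae" with length 4

4


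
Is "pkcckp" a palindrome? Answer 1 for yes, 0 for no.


Input: pkcckp
Reversed: pkcckp
  Compare pos 0 ('p') with pos 5 ('p'): match
  Compare pos 1 ('k') with pos 4 ('k'): match
  Compare pos 2 ('c') with pos 3 ('c'): match
Result: palindrome

1


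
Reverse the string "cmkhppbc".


Input: cmkhppbc
Reading characters right to left:
  Position 7: 'c'
  Position 6: 'b'
  Position 5: 'p'
  Position 4: 'p'
  Position 3: 'h'
  Position 2: 'k'
  Position 1: 'm'
  Position 0: 'c'
Reversed: cbpphkmc

cbpphkmc


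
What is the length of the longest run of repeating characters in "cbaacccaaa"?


Input: "cbaacccaaa"
Scanning for longest run:
  Position 1 ('b'): new char, reset run to 1
  Position 2 ('a'): new char, reset run to 1
  Position 3 ('a'): continues run of 'a', length=2
  Position 4 ('c'): new char, reset run to 1
  Position 5 ('c'): continues run of 'c', length=2
  Position 6 ('c'): continues run of 'c', length=3
  Position 7 ('a'): new char, reset run to 1
  Position 8 ('a'): continues run of 'a', length=2
  Position 9 ('a'): continues run of 'a', length=3
Longest run: 'c' with length 3

3


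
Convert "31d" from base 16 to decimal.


Input: "31d" in base 16
Positional expansion:
  Digit '3' (value 3) x 16^2 = 768
  Digit '1' (value 1) x 16^1 = 16
  Digit 'd' (value 13) x 16^0 = 13
Sum = 797

797


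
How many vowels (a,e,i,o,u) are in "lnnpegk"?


Input: lnnpegk
Checking each character:
  'l' at position 0: consonant
  'n' at position 1: consonant
  'n' at position 2: consonant
  'p' at position 3: consonant
  'e' at position 4: vowel (running total: 1)
  'g' at position 5: consonant
  'k' at position 6: consonant
Total vowels: 1

1


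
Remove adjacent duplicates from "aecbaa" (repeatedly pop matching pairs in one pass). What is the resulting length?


Input: aecbaa
Stack-based adjacent duplicate removal:
  Read 'a': push. Stack: a
  Read 'e': push. Stack: ae
  Read 'c': push. Stack: aec
  Read 'b': push. Stack: aecb
  Read 'a': push. Stack: aecba
  Read 'a': matches stack top 'a' => pop. Stack: aecb
Final stack: "aecb" (length 4)

4


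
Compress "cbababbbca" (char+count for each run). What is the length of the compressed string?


Input: cbababbbca
Runs:
  'c' x 1 => "c1"
  'b' x 1 => "b1"
  'a' x 1 => "a1"
  'b' x 1 => "b1"
  'a' x 1 => "a1"
  'b' x 3 => "b3"
  'c' x 1 => "c1"
  'a' x 1 => "a1"
Compressed: "c1b1a1b1a1b3c1a1"
Compressed length: 16

16


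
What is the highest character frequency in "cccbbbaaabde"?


Input: cccbbbaaabde
Character counts:
  'a': 3
  'b': 4
  'c': 3
  'd': 1
  'e': 1
Maximum frequency: 4

4


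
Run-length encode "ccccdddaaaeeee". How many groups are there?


Input: ccccdddaaaeeee
Scanning for consecutive runs:
  Group 1: 'c' x 4 (positions 0-3)
  Group 2: 'd' x 3 (positions 4-6)
  Group 3: 'a' x 3 (positions 7-9)
  Group 4: 'e' x 4 (positions 10-13)
Total groups: 4

4


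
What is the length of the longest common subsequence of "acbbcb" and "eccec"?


LCS of "acbbcb" and "eccec"
DP table:
           e    c    c    e    c
      0    0    0    0    0    0
  a   0    0    0    0    0    0
  c   0    0    1    1    1    1
  b   0    0    1    1    1    1
  b   0    0    1    1    1    1
  c   0    0    1    2    2    2
  b   0    0    1    2    2    2
LCS length = dp[6][5] = 2

2


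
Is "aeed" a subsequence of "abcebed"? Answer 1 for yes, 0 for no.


Check if "aeed" is a subsequence of "abcebed"
Greedy scan:
  Position 0 ('a'): matches sub[0] = 'a'
  Position 1 ('b'): no match needed
  Position 2 ('c'): no match needed
  Position 3 ('e'): matches sub[1] = 'e'
  Position 4 ('b'): no match needed
  Position 5 ('e'): matches sub[2] = 'e'
  Position 6 ('d'): matches sub[3] = 'd'
All 4 characters matched => is a subsequence

1
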